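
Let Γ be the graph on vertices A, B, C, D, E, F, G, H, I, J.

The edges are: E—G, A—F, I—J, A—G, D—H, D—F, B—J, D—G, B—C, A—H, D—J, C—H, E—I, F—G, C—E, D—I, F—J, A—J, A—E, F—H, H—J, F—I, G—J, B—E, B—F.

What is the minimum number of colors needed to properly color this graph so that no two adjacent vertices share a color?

D, F, I, J are mutually adjacent (a clique of size 4), so at least 4 colors are needed.
One proper 4-coloring: A=4, B=3, C=2, D=4, E=1, F=2, G=3, H=3, I=3, J=1. Each edge has distinct colors on its endpoints.

4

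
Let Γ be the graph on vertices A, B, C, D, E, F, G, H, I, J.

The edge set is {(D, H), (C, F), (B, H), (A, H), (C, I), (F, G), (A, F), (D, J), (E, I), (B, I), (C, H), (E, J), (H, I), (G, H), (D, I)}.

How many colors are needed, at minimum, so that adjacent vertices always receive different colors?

B, H, I are pairwise adjacent, so at least 3 colors are needed.
3 colors suffice: color red → {F, H, J}; color blue → {A, G, I}; color green → {B, C, D, E}. Each edge has distinct colors on its endpoints.

3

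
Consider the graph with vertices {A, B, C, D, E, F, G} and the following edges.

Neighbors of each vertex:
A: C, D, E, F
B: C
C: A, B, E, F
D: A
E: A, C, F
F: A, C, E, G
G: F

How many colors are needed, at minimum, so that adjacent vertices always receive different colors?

4

A, C, E, F form a clique, so at least 4 colors are needed.
4 colors suffice: color 1 → {C, D, G}; color 2 → {B, F}; color 3 → {A}; color 4 → {E}. Every edge joins two different colors.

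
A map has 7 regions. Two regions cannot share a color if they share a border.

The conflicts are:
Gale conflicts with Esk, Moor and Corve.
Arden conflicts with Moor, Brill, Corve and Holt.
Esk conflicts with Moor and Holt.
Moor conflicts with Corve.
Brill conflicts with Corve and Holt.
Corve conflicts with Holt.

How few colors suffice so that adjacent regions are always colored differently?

4

Arden, Brill, Corve, Holt all conflict with each other, so at least 4 colors are needed.
4 colors suffice: color 1 → {Esk, Corve}; color 2 → {Gale, Arden}; color 3 → {Moor, Holt}; color 4 → {Brill}. No two conflicting regions share a color.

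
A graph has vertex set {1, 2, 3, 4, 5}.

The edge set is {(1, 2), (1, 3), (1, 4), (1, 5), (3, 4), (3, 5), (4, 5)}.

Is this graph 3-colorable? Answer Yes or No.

1, 3, 4, 5 are mutually adjacent (a clique of size 4), so at least 4 colors are needed.
So 3 colors are not enough.

No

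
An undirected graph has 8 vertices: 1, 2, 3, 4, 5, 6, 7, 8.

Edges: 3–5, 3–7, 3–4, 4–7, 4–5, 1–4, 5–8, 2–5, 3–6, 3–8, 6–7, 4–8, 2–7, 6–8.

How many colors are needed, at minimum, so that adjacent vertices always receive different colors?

4

3, 4, 5, 8 are mutually adjacent (a clique of size 4), so at least 4 colors are needed.
4 colors suffice: color red → {1, 2, 3}; color blue → {4, 6}; color green → {7, 8}; color yellow → {5}. Every edge joins two different colors.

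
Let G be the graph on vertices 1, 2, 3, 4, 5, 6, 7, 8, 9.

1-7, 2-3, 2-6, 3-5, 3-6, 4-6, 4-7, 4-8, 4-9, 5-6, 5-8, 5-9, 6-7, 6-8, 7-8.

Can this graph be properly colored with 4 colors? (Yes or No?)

Yes

The chromatic number is 4. 4, 6, 7, 8 are pairwise adjacent (a clique of size 4), so at least 4 colors are needed.
One proper 4-coloring: 1=red, 2=blue, 3=green, 4=blue, 5=blue, 6=red, 7=yellow, 8=green, 9=red.
That is already a proper 4-coloring.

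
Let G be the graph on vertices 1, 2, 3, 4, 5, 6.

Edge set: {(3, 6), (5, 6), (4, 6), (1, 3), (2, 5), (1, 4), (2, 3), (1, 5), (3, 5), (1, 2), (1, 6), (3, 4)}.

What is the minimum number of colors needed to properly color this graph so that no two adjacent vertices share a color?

1, 3, 5, 6 are mutually adjacent (a clique of size 4), so at least 4 colors are needed.
One proper 4-coloring: 1=red, 2=yellow, 3=blue, 4=green, 5=green, 6=yellow. No two adjacent vertices share a color.

4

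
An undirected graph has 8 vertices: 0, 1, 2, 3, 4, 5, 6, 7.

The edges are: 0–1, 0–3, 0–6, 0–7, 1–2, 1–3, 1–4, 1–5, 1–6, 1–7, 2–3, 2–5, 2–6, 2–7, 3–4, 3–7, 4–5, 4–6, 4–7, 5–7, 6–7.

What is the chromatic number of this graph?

0, 1, 3, 7 form a clique, so at least 4 colors are needed.
4 colors suffice: 0=d, 1=a, 2=d, 3=c, 4=d, 5=c, 6=c, 7=b. Every edge joins two different colors.

4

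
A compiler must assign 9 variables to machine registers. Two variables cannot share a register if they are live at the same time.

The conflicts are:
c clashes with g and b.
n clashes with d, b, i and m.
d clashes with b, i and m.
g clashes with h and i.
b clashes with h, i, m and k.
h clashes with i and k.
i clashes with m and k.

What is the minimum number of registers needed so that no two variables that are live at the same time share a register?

n, d, b, i, m all conflict with each other, so at least 5 registers are needed.
5 registers suffice: c=2, n=3, d=5, g=1, b=1, h=3, i=2, m=4, k=4. Every pair that conflicts lands in different registers.

5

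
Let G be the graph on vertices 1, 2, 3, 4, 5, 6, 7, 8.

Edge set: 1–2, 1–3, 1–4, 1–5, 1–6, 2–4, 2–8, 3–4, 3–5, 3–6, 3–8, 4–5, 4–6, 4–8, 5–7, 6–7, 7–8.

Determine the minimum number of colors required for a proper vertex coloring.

4

1, 3, 4, 6 form a clique, so at least 4 colors are needed.
4 colors suffice: color a → {4, 7}; color b → {1, 8}; color c → {2, 3}; color d → {5, 6}. No two adjacent vertices share a color.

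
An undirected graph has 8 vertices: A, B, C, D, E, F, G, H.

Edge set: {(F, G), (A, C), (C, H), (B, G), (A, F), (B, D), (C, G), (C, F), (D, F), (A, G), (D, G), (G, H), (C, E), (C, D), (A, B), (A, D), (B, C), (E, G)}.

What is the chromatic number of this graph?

A, C, D, F, G form a clique, so at least 5 colors are needed.
A valid assignment using 5 colors: A=yellow, B=purple, C=red, D=green, E=green, F=purple, G=blue, H=green. Every edge joins two different colors.

5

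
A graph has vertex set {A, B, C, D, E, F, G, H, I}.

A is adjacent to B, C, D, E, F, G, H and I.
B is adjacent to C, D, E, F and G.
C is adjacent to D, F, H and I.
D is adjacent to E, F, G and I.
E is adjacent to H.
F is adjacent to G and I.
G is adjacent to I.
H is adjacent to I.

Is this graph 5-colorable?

Yes

The chromatic number is 5. A, C, D, F, I form a clique, so at least 5 colors are needed.
One proper 5-coloring: A=1, B=4, C=3, D=2, E=3, F=5, G=3, H=2, I=4.
That is already a proper 5-coloring.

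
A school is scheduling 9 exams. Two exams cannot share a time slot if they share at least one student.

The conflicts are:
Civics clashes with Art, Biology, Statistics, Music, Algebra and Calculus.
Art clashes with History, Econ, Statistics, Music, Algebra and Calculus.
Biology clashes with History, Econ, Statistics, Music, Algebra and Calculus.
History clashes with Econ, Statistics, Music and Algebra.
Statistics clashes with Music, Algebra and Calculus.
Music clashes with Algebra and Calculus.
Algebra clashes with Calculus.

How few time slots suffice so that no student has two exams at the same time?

6

Civics, Art, Statistics, Music, Algebra, Calculus all conflict with each other, so at least 6 time slots are needed.
6 time slots suffice: time slot 1 → {Art, Biology}; time slot 2 → {Econ, Algebra}; time slot 3 → {Statistics}; time slot 4 → {Music}; time slot 5 → {History, Calculus}; time slot 6 → {Civics}. Every pair that conflicts lands in different time slots.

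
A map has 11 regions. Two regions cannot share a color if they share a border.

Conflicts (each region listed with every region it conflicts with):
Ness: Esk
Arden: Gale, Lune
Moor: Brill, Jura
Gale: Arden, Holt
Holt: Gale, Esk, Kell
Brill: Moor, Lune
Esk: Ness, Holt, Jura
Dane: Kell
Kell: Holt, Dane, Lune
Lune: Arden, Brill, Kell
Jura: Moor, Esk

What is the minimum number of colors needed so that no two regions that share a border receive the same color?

3

The cycle Arden-Lune-Kell-Holt-Gale-Arden has odd length 5, so it cannot be 2-colored; at least 3 colors are needed.
One proper 3-coloring: Ness=1, Arden=2, Moor=2, Gale=3, Holt=1, Brill=3, Esk=2, Dane=1, Kell=2, Lune=1, Jura=1. Every pair that conflicts lands in different colors.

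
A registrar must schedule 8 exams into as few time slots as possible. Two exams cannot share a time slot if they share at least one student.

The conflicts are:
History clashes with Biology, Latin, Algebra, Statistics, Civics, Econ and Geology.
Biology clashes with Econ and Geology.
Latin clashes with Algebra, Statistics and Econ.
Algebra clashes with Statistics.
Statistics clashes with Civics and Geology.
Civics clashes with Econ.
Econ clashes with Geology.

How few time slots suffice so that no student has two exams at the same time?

4

History, Latin, Algebra, Statistics pairwise conflict, so at least 4 time slots are needed.
4 time slots suffice: time slot 1 → {History}; time slot 2 → {Statistics, Econ}; time slot 3 → {Latin, Civics, Geology}; time slot 4 → {Biology, Algebra}. No two conflicting exams share a time slot.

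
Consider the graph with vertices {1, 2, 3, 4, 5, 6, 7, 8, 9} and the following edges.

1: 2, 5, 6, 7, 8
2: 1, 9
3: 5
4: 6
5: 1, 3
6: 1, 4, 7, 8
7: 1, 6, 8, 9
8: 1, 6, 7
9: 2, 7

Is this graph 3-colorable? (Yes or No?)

1, 6, 7, 8 are pairwise adjacent (a clique of size 4), so at least 4 colors are needed.
So 3 colors are not enough.

No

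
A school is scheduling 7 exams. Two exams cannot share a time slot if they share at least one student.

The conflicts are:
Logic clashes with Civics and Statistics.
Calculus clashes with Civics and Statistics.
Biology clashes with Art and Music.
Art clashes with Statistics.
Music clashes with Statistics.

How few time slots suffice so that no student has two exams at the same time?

2

Music and Statistics conflict, so at least 2 time slots are needed.
A valid assignment using 2 time slots: Logic=2, Calculus=2, Biology=1, Civics=1, Art=2, Music=2, Statistics=1. No two conflicting exams share a time slot.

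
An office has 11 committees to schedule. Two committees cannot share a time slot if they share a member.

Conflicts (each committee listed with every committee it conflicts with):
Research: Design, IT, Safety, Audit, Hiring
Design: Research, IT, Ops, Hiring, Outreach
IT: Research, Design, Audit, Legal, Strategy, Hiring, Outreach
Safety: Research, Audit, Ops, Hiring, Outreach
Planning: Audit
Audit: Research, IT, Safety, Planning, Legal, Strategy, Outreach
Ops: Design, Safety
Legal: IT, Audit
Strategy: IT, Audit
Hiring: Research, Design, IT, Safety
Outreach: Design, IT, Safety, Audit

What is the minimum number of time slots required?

Research, Design, IT, Hiring pairwise conflict, so at least 4 time slots are needed.
4 time slots suffice: Research=3, Design=1, IT=2, Safety=2, Planning=2, Audit=1, Ops=3, Legal=3, Strategy=3, Hiring=4, Outreach=3. No two conflicting committees share a time slot.

4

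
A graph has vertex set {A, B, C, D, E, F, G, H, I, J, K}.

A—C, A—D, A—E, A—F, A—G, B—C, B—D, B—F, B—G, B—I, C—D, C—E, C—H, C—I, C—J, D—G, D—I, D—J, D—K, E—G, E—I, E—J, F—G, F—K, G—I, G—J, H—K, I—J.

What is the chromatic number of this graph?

4

C, E, I, J are mutually adjacent (a clique of size 4), so at least 4 colors are needed.
4 colors suffice: color 1 → {C, G, K}; color 2 → {D, E, F, H}; color 3 → {A, I}; color 4 → {B, J}. Every edge joins two different colors.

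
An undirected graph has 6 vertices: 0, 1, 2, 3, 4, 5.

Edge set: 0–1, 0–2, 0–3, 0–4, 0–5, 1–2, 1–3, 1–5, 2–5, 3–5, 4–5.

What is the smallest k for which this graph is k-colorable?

4

0, 1, 2, 5 form a clique, so at least 4 colors are needed.
4 colors suffice: color a → {0}; color b → {5}; color c → {1, 4}; color d → {2, 3}. Every edge joins two different colors.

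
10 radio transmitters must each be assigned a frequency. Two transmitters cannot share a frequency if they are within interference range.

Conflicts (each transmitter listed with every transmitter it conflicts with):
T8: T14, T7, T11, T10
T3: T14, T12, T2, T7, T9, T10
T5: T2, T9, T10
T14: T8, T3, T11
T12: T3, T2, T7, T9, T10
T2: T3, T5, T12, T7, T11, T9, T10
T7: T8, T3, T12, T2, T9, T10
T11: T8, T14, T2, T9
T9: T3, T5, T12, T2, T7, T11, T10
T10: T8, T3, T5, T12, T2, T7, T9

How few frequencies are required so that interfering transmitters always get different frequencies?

6

T3, T12, T2, T7, T9, T10 all conflict with each other, so at least 6 frequencies are needed.
6 frequencies suffice: frequency 1 → {T11, T10}; frequency 2 → {T8, T2}; frequency 3 → {T14, T9}; frequency 4 → {T3, T5}; frequency 5 → {T7}; frequency 6 → {T12}. Every pair that conflicts lands in different frequencies.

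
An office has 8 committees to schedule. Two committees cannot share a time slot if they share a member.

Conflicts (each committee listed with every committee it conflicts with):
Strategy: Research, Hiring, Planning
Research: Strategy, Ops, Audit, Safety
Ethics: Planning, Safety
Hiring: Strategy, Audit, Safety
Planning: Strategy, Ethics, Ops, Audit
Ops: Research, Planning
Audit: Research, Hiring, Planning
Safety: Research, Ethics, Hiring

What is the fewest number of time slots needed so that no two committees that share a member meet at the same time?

3

The cycle Research-Strategy-Planning-Ethics-Safety-Research has odd length 5, so it cannot be 2-colored; at least 3 time slots are needed.
Using 3 time slots: Strategy=2, Research=1, Ethics=3, Hiring=1, Planning=1, Ops=2, Audit=2, Safety=2. Each listed conflict is separated.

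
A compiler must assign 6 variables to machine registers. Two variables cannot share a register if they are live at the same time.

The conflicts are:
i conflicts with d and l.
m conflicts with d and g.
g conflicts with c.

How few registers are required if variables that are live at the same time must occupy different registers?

i and l conflict, so at least 2 registers are needed.
A valid assignment using 2 registers: i=1, m=1, d=2, g=2, l=2, c=1. Each listed conflict is separated.

2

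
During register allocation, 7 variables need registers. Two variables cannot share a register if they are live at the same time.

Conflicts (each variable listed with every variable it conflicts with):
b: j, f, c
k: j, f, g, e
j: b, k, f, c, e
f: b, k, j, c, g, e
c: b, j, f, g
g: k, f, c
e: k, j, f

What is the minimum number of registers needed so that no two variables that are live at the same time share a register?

4

k, j, f, e pairwise conflict, so at least 4 registers are needed.
A valid assignment using 4 registers: b=4, k=3, j=2, f=1, c=3, g=2, e=4. Each listed conflict is separated.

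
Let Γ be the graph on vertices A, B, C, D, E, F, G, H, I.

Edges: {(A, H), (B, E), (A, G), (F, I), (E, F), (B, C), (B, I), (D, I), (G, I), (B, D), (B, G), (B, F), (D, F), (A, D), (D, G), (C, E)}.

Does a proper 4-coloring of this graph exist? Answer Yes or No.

The chromatic number is 4. B, D, F, I form a clique, so at least 4 colors are needed.
A valid assignment using 4 colors: A=1, B=1, C=3, D=2, E=2, F=3, G=3, H=2, I=4.
That is already a proper 4-coloring.

Yes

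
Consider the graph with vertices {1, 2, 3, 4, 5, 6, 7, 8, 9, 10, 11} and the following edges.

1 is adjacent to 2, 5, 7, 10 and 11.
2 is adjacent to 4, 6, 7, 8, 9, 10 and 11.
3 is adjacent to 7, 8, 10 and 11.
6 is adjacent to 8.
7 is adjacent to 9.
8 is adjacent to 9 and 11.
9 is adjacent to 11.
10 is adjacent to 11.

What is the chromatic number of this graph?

4

2, 8, 9, 11 form a clique, so at least 4 colors are needed.
A valid assignment using 4 colors: 1=c, 2=a, 3=a, 4=b, 5=a, 6=b, 7=b, 8=c, 9=d, 10=d, 11=b. No two adjacent vertices share a color.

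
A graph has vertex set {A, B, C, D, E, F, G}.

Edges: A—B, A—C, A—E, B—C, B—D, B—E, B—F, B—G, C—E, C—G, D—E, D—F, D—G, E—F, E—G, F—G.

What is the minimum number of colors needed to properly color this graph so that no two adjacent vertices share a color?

B, D, E, F, G are pairwise adjacent (a clique of size 5), so at least 5 colors are needed.
A valid assignment using 5 colors: A=3, B=2, C=4, D=4, E=1, F=5, G=3. No two adjacent vertices share a color.

5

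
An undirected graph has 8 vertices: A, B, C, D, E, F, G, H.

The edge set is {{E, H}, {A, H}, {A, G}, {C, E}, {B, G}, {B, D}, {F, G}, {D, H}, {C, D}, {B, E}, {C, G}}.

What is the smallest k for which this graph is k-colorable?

The cycle G-B-E-H-A-G has odd length 5, so it cannot be 2-colored; at least 3 colors are needed.
3 colors suffice: color red → {D, E, G}; color blue → {B, C, F, H}; color green → {A}. No two adjacent vertices share a color.

3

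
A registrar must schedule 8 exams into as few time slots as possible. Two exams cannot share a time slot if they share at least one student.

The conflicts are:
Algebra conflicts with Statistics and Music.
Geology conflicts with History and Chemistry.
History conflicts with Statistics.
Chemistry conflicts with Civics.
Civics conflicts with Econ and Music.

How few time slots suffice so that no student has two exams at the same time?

The cycle Music-Civics-Chemistry-Geology-History-Statistics-Algebra-Music has odd length 7, so it cannot be 2-colored; at least 3 time slots are needed.
A valid assignment using 3 time slots: Algebra=3, Geology=1, History=2, Chemistry=2, Civics=1, Econ=2, Statistics=1, Music=2. Every pair that conflicts lands in different time slots.

3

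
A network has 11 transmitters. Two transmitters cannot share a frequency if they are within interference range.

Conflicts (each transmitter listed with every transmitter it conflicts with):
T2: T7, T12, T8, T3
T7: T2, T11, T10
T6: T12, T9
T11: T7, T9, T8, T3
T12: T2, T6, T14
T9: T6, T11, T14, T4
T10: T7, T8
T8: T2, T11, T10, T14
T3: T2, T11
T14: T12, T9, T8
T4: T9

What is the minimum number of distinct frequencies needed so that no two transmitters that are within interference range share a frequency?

T10 and T8 conflict, so at least 2 frequencies are needed.
2 frequencies suffice: T2=2, T7=1, T6=2, T11=2, T12=1, T9=1, T10=2, T8=1, T3=1, T14=2, T4=2. No two conflicting transmitters share a frequency.

2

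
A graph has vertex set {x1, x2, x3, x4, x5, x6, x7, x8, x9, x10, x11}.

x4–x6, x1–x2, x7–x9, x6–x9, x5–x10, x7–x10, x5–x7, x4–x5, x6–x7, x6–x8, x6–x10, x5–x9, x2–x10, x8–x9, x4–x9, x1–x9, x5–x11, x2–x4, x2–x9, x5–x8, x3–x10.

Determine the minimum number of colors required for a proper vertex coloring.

x4, x6, x9 form a triangle, so at least 3 colors are needed.
One proper 3-coloring: x1=green, x2=blue, x3=blue, x4=green, x5=blue, x6=blue, x7=green, x8=green, x9=red, x10=red, x11=red. Each edge has distinct colors on its endpoints.

3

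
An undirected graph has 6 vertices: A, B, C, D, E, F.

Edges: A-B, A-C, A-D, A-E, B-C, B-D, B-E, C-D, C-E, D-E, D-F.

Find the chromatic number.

A, B, C, D, E are pairwise adjacent (a clique of size 5), so at least 5 colors are needed.
5 colors suffice: color 1 → {D}; color 2 → {B, F}; color 3 → {C}; color 4 → {E}; color 5 → {A}. No two adjacent vertices share a color.

5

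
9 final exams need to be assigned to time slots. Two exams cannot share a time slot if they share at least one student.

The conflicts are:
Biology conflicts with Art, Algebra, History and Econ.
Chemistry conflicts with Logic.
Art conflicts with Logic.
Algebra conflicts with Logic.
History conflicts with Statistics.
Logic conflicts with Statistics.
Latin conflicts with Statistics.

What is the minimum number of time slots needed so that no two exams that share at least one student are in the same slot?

3

The cycle Art-Logic-Statistics-History-Biology-Art has odd length 5, so it cannot be 2-colored; at least 3 time slots are needed.
Using 3 time slots: Biology=1, Chemistry=2, Art=2, Algebra=2, History=3, Logic=1, Latin=1, Statistics=2, Econ=2. Every pair that conflicts lands in different time slots.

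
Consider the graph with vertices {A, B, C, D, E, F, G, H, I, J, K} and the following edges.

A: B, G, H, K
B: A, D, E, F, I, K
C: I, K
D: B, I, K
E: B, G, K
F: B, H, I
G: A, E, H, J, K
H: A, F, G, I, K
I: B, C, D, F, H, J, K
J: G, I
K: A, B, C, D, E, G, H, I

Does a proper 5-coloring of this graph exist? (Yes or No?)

Yes

The chromatic number is 4. A, G, H, K are mutually adjacent (a clique of size 4), so at least 4 colors are needed.
A valid assignment using 4 colors: A=4, B=3, C=3, D=4, E=4, F=1, G=2, H=3, I=2, J=1, K=1.
Since 5 ≥ 4, a proper 5-coloring certainly exists.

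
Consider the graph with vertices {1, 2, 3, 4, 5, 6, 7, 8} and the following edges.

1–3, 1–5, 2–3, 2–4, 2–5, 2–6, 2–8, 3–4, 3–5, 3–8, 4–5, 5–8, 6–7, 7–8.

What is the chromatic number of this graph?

4

2, 3, 5, 8 form a clique, so at least 4 colors are needed.
4 colors suffice: color red → {1, 2, 7}; color blue → {5, 6}; color green → {3}; color yellow → {4, 8}. Every edge joins two different colors.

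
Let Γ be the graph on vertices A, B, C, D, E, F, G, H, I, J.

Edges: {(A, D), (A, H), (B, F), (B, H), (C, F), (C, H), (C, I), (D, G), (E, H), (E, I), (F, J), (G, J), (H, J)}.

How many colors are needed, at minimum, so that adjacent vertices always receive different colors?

3

The cycle D-A-H-J-G-D has odd length 5, so it cannot be 2-colored; at least 3 colors are needed.
3 colors suffice: A=2, B=2, C=2, D=3, E=2, F=1, G=1, H=1, I=1, J=2. Every edge joins two different colors.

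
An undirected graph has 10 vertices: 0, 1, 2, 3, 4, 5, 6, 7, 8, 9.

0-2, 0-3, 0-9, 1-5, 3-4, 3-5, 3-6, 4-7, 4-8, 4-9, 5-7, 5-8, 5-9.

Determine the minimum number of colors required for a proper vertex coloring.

4 and 7 are adjacent, so at least 2 colors are needed.
2 colors suffice: 0=a, 1=b, 2=b, 3=b, 4=a, 5=a, 6=a, 7=b, 8=b, 9=b. No two adjacent vertices share a color.

2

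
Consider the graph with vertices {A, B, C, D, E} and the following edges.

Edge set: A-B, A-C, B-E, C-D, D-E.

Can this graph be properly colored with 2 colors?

No

The cycle E-B-A-C-D-E has odd length 5, so it cannot be 2-colored; at least 3 colors are needed.
So 2 colors are not enough.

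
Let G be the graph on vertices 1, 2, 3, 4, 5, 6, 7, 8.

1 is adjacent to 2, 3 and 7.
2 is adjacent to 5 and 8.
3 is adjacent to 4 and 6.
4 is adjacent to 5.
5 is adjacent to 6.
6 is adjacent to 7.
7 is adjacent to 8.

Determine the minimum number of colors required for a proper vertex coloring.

3

The cycle 5-4-3-1-2-5 has odd length 5, so it cannot be 2-colored; at least 3 colors are needed.
3 colors suffice: color red → {3, 5, 7}; color blue → {2, 4, 6}; color green → {1, 8}. Each edge has distinct colors on its endpoints.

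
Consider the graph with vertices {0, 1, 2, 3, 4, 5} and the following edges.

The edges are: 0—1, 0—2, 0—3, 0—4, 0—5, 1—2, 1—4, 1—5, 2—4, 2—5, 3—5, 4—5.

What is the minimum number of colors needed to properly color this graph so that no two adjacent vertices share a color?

5

0, 1, 2, 4, 5 are pairwise adjacent (a clique of size 5), so at least 5 colors are needed.
5 colors suffice: 0=b, 1=c, 2=e, 3=c, 4=d, 5=a. Every edge joins two different colors.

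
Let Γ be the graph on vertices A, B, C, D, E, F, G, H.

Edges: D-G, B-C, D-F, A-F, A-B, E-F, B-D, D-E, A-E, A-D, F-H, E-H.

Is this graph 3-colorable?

No

A, D, E, F are mutually adjacent (a clique of size 4), so at least 4 colors are needed.
So 3 colors are not enough.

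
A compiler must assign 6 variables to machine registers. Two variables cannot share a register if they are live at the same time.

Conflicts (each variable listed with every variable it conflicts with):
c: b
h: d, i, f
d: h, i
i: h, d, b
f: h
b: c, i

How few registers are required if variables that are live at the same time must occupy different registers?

3

h, d, i all conflict with each other, so at least 3 registers are needed.
3 registers suffice: register 1 → {c, i, f}; register 2 → {h, b}; register 3 → {d}. Every pair that conflicts lands in different registers.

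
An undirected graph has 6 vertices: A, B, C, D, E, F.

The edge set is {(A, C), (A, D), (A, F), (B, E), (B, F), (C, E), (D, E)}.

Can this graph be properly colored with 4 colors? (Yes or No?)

Yes

The chromatic number is 3. The cycle D-E-B-F-A-D has odd length 5, so it cannot be 2-colored; at least 3 colors are needed.
3 colors suffice: color red → {A, E}; color blue → {B, C, D}; color green → {F}.
Since 4 ≥ 3, a proper 4-coloring certainly exists.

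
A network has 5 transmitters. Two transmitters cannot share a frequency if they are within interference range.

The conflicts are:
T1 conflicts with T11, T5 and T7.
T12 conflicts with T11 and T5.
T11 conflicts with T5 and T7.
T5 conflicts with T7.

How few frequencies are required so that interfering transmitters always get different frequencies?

4

T1, T11, T5, T7 all conflict with each other, so at least 4 frequencies are needed.
4 frequencies suffice: frequency 1 → {T5}; frequency 2 → {T11}; frequency 3 → {T12, T7}; frequency 4 → {T1}. Every pair that conflicts lands in different frequencies.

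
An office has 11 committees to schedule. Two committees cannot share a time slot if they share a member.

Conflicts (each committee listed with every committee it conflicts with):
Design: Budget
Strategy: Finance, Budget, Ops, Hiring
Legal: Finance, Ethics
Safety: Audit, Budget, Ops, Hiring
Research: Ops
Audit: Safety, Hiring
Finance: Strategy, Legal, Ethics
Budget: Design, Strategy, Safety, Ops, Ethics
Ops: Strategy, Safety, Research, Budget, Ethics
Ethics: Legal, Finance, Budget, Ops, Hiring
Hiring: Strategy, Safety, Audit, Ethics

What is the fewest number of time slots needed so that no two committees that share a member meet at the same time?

Strategy, Budget, Ops are mutually in conflict, so at least 3 time slots are needed.
Using 3 time slots: Design=1, Strategy=1, Legal=3, Safety=1, Research=1, Audit=3, Finance=2, Budget=3, Ops=2, Ethics=1, Hiring=2. No two conflicting committees share a time slot.

3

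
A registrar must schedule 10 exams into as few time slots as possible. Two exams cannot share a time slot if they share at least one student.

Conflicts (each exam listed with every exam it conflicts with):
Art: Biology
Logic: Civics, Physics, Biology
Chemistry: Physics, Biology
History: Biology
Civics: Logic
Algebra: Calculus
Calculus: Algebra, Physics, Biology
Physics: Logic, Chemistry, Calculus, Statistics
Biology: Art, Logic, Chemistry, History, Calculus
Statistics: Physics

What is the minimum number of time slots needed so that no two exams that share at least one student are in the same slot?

Logic and Physics conflict, so at least 2 time slots are needed.
2 time slots suffice: time slot 1 → {Civics, Algebra, Physics, Biology}; time slot 2 → {Art, Logic, Chemistry, History, Calculus, Statistics}. No two conflicting exams share a time slot.

2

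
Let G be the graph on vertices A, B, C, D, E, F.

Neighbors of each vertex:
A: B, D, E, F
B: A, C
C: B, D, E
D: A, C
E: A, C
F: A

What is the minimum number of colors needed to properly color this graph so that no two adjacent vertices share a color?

2

A and B are adjacent, so at least 2 colors are needed.
A valid assignment using 2 colors: A=1, B=2, C=1, D=2, E=2, F=2. Each edge has distinct colors on its endpoints.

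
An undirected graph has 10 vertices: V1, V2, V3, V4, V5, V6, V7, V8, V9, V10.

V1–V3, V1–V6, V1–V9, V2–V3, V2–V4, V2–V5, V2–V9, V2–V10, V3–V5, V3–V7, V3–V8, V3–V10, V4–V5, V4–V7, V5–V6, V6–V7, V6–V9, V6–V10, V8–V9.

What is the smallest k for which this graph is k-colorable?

V2, V3, V5 are mutually adjacent, so at least 3 colors are needed.
3 colors suffice: V1=2, V2=2, V3=1, V4=1, V5=3, V6=1, V7=2, V8=2, V9=3, V10=3. Each edge has distinct colors on its endpoints.

3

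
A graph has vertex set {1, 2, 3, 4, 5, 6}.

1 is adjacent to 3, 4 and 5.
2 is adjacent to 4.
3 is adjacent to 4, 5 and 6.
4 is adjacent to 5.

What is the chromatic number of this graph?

4

1, 3, 4, 5 are pairwise adjacent (a clique of size 4), so at least 4 colors are needed.
A valid assignment using 4 colors: 1=yellow, 2=blue, 3=blue, 4=red, 5=green, 6=red. Every edge joins two different colors.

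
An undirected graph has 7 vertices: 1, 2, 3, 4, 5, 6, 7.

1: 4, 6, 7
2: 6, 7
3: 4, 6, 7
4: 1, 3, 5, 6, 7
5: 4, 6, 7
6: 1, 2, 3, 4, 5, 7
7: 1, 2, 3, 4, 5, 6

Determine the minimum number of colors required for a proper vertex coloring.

4

1, 4, 6, 7 are pairwise adjacent (a clique of size 4), so at least 4 colors are needed.
4 colors suffice: color a → {6}; color b → {7}; color c → {2, 4}; color d → {1, 3, 5}. No two adjacent vertices share a color.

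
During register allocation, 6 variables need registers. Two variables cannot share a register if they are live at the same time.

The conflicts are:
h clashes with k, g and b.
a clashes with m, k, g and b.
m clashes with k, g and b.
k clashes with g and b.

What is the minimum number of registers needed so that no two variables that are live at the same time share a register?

4

a, m, k, g all conflict with each other, so at least 4 registers are needed.
4 registers suffice: register 1 → {k}; register 2 → {h, m}; register 3 → {a}; register 4 → {g, b}. Each listed conflict is separated.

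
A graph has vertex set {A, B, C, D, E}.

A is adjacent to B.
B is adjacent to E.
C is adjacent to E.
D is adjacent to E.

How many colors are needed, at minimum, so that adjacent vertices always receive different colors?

C and E are adjacent, so at least 2 colors are needed.
One proper 2-coloring: A=red, B=blue, C=blue, D=blue, E=red. No two adjacent vertices share a color.

2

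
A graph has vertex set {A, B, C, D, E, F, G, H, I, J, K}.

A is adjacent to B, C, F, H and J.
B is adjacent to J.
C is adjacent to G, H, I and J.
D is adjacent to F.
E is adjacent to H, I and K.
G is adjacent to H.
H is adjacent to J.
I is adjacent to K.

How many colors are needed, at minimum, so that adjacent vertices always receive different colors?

A, C, H, J are pairwise adjacent (a clique of size 4), so at least 4 colors are needed.
4 colors suffice: color 1 → {A, D, G, I}; color 2 → {B, F, H, K}; color 3 → {C, E}; color 4 → {J}. No two adjacent vertices share a color.

4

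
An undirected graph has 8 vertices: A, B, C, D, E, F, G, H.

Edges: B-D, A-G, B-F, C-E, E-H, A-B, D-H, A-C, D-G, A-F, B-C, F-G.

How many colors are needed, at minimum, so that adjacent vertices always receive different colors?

A, F, G are pairwise adjacent, so at least 3 colors are needed.
3 colors suffice: color 1 → {B, G, H}; color 2 → {A, D, E}; color 3 → {C, F}. Every edge joins two different colors.

3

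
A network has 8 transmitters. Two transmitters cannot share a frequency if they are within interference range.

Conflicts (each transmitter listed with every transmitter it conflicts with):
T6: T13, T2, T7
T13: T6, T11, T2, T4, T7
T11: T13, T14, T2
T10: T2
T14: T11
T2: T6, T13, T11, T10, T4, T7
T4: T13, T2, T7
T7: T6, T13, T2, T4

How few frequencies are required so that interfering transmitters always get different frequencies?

4

T6, T13, T2, T7 pairwise conflict, so at least 4 frequencies are needed.
A valid assignment using 4 frequencies: T6=4, T13=2, T11=3, T10=2, T14=1, T2=1, T4=4, T7=3. No two conflicting transmitters share a frequency.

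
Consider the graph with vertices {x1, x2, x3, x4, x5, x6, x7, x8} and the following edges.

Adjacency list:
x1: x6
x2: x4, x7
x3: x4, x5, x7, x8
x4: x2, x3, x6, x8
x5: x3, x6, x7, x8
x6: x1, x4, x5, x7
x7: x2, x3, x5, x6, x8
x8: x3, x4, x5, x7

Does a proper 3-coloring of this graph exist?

x3, x5, x7, x8 form a clique, so at least 4 colors are needed.
So 3 colors are not enough.

No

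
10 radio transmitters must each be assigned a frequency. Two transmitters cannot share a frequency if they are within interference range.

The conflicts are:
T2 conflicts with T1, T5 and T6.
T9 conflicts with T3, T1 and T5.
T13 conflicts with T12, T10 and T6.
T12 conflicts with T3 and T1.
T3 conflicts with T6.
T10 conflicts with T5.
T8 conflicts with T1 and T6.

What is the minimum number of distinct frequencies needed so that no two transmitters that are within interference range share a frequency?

3

The cycle T10-T5-T2-T6-T13-T10 has odd length 5, so it cannot be 2-colored; at least 3 frequencies are needed.
A valid assignment using 3 frequencies: T2=2, T9=3, T13=2, T12=3, T3=2, T10=3, T8=2, T1=1, T5=1, T6=1. Each listed conflict is separated.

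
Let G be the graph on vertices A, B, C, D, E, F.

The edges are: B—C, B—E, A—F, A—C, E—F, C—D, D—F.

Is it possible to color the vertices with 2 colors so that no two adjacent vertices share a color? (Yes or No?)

No

The cycle F-A-C-B-E-F has odd length 5, so it cannot be 2-colored; at least 3 colors are needed.
So 2 colors are not enough.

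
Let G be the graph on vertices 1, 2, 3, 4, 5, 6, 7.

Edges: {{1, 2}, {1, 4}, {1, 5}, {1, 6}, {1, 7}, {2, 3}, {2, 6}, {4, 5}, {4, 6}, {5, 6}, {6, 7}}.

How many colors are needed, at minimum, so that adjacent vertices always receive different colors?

4

1, 4, 5, 6 form a clique, so at least 4 colors are needed.
4 colors suffice: 1=a, 2=c, 3=a, 4=c, 5=d, 6=b, 7=c. No two adjacent vertices share a color.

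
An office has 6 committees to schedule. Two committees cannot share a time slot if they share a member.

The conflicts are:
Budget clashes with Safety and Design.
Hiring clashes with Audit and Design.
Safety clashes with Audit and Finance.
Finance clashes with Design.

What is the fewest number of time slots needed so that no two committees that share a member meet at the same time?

3

The cycle Hiring-Audit-Safety-Budget-Design-Hiring has odd length 5, so it cannot be 2-colored; at least 3 time slots are needed.
3 time slots suffice: Budget=2, Hiring=3, Safety=1, Audit=2, Finance=2, Design=1. Every pair that conflicts lands in different time slots.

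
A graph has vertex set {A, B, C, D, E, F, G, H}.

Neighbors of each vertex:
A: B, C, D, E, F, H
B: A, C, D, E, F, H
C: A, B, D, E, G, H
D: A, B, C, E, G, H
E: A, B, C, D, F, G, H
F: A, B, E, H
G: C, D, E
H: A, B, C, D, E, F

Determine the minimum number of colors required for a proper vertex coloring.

A, B, C, D, E, H are mutually adjacent (a clique of size 6), so at least 6 colors are needed.
6 colors suffice: A=2, B=3, C=5, D=6, E=1, F=5, G=2, H=4. No two adjacent vertices share a color.

6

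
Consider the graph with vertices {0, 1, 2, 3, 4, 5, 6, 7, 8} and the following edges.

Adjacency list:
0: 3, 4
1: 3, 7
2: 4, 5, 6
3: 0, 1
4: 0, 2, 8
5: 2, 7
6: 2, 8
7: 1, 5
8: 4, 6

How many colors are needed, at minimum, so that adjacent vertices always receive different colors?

The cycle 5-7-1-3-0-4-2-5 has odd length 7, so it cannot be 2-colored; at least 3 colors are needed.
3 colors suffice: color red → {2, 3, 7, 8}; color blue → {1, 4, 5, 6}; color green → {0}. No two adjacent vertices share a color.

3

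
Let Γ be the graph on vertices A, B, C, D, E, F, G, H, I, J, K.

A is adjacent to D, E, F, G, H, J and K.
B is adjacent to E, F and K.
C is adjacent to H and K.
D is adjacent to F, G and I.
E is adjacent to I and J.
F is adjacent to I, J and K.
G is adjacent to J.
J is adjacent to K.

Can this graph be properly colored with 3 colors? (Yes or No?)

No

A, F, J, K are pairwise adjacent (a clique of size 4), so at least 4 colors are needed.
So 3 colors are not enough.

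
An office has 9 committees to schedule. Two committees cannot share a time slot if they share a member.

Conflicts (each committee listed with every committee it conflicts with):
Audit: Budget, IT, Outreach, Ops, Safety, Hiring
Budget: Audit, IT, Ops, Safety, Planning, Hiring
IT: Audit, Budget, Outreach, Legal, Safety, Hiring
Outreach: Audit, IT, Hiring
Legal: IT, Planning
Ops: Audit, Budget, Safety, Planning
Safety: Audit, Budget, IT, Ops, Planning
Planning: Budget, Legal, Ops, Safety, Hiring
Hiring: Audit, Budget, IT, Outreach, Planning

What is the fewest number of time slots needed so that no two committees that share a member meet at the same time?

Audit, IT, Outreach, Hiring are mutually in conflict, so at least 4 time slots are needed.
4 time slots suffice: time slot 1 → {Audit, Planning}; time slot 2 → {IT, Ops}; time slot 3 → {Budget, Outreach, Legal}; time slot 4 → {Safety, Hiring}. No two conflicting committees share a time slot.

4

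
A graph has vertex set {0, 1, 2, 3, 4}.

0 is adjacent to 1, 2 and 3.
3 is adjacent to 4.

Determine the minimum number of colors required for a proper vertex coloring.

2

3 and 4 are adjacent, so at least 2 colors are needed.
2 colors suffice: color a → {0, 4}; color b → {1, 2, 3}. No two adjacent vertices share a color.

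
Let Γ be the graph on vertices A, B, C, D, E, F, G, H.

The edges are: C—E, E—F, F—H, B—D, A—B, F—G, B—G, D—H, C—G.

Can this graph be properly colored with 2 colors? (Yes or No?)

No

The cycle H-F-G-B-D-H has odd length 5, so it cannot be 2-colored; at least 3 colors are needed.
So 2 colors are not enough.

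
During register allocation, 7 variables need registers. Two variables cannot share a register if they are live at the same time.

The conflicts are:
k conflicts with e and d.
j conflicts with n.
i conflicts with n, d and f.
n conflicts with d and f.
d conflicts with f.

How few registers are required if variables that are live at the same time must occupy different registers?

4

i, n, d, f pairwise conflict, so at least 4 registers are needed.
4 registers suffice: register 1 → {k, n}; register 2 → {j, e, d}; register 3 → {f}; register 4 → {i}. No two conflicting variables share a register.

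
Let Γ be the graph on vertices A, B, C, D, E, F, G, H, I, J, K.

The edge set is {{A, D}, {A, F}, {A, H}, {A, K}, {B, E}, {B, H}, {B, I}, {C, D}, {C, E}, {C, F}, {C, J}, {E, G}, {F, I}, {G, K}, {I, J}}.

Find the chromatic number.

3

The cycle I-F-A-H-B-I has odd length 5, so it cannot be 2-colored; at least 3 colors are needed.
3 colors suffice: color 1 → {A, C, G, I}; color 2 → {D, E, F, H, J, K}; color 3 → {B}. No two adjacent vertices share a color.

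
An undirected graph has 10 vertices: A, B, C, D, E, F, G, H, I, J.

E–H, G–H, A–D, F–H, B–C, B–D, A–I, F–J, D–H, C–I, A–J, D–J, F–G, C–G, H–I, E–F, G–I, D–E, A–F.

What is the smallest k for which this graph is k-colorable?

3

C, G, I are pairwise adjacent, so at least 3 colors are needed.
3 colors suffice: A=red, B=green, C=red, D=blue, E=green, F=blue, G=green, H=red, I=blue, J=green. Every edge joins two different colors.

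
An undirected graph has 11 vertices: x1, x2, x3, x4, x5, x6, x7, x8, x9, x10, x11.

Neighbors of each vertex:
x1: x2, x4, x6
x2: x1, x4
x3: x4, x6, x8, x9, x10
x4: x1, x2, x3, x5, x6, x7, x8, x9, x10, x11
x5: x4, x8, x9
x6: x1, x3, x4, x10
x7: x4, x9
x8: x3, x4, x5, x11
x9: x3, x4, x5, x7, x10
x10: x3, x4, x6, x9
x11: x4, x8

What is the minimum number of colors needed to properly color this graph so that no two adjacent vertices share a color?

4

x3, x4, x9, x10 are pairwise adjacent (a clique of size 4), so at least 4 colors are needed.
4 colors suffice: color R → {x4}; color B → {x2, x6, x8, x9}; color G → {x1, x3, x5, x7, x11}; color Y → {x10}. Every edge joins two different colors.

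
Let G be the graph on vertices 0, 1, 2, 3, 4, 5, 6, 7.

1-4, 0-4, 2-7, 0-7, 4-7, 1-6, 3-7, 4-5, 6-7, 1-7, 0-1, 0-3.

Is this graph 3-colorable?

No

0, 1, 4, 7 are mutually adjacent (a clique of size 4), so at least 4 colors are needed.
So 3 colors are not enough.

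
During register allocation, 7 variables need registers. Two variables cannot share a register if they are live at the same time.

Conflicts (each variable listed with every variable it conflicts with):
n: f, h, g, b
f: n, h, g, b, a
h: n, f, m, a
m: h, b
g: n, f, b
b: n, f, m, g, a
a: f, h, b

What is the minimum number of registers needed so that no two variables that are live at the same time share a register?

4

n, f, g, b pairwise conflict, so at least 4 registers are needed.
4 registers suffice: register 1 → {h, b}; register 2 → {f, m}; register 3 → {n, a}; register 4 → {g}. No two conflicting variables share a register.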